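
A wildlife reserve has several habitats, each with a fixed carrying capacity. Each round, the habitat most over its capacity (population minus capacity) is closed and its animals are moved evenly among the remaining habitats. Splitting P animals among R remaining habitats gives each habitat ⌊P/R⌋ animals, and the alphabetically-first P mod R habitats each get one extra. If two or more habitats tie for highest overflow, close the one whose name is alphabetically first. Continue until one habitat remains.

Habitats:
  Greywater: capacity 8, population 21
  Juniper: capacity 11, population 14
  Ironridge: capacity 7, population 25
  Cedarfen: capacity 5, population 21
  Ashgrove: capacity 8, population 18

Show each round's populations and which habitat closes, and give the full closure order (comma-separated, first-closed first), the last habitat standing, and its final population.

Closure order: Ironridge, Cedarfen, Greywater, Ashgrove
Last habitat: Juniper with 99 animals

Round 1: Ashgrove=18 Cedarfen=21 Greywater=21 Ironridge=25 Juniper=14 → close Ironridge (overflow 18)
  25÷4 = 6 each, +1 to first 1
Round 2: Ashgrove=25 Cedarfen=27 Greywater=27 Juniper=20 → close Cedarfen (overflow 22)
  27÷3 = 9 each, +1 to first 0
Round 3: Ashgrove=34 Greywater=36 Juniper=29 → close Greywater (overflow 28)
  36÷2 = 18 each, +1 to first 0
Round 4: Ashgrove=52 Juniper=47 → close Ashgrove (overflow 44)
  52÷1 = 52 each, +1 to first 0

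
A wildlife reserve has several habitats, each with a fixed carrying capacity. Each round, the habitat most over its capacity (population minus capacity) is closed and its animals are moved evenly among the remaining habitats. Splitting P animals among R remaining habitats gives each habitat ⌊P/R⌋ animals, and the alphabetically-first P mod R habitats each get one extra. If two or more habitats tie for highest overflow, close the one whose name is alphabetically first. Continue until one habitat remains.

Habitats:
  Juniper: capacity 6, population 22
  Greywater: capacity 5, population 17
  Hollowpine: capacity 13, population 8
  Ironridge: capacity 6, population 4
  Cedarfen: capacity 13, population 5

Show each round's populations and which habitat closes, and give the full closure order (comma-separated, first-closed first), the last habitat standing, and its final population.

Round 1: Cedarfen=5 Greywater=17 Hollowpine=8 Ironridge=4 Juniper=22 → close Juniper (overflow 16)
  22÷4 = 5 each, +1 to first 2
Round 2: Cedarfen=11 Greywater=23 Hollowpine=13 Ironridge=9 → close Greywater (overflow 18)
  23÷3 = 7 each, +1 to first 2
Round 3: Cedarfen=19 Hollowpine=21 Ironridge=16 → close Ironridge (overflow 10)
  16÷2 = 8 each, +1 to first 0
Round 4: Cedarfen=27 Hollowpine=29 → close Hollowpine (overflow 16)
  29÷1 = 29 each, +1 to first 0

Closure order: Juniper, Greywater, Ironridge, Hollowpine
Last habitat: Cedarfen with 56 animals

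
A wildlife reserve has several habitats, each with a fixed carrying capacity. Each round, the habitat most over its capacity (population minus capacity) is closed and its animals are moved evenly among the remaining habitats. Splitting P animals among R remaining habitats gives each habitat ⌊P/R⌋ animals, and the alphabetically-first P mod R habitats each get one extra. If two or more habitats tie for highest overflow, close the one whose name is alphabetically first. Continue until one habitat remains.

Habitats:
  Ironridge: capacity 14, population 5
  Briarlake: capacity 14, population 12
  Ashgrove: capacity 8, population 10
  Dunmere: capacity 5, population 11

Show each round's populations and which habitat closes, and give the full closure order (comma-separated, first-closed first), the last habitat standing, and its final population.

Round 1: Ashgrove=10 Briarlake=12 Dunmere=11 Ironridge=5 → close Dunmere (overflow 6)
  11÷3 = 3 each, +1 to first 2
Round 2: Ashgrove=14 Briarlake=16 Ironridge=8 → close Ashgrove (overflow 6)
  14÷2 = 7 each, +1 to first 0
Round 3: Briarlake=23 Ironridge=15 → close Briarlake (overflow 9)
  23÷1 = 23 each, +1 to first 0

Closure order: Dunmere, Ashgrove, Briarlake
Last habitat: Ironridge with 38 animals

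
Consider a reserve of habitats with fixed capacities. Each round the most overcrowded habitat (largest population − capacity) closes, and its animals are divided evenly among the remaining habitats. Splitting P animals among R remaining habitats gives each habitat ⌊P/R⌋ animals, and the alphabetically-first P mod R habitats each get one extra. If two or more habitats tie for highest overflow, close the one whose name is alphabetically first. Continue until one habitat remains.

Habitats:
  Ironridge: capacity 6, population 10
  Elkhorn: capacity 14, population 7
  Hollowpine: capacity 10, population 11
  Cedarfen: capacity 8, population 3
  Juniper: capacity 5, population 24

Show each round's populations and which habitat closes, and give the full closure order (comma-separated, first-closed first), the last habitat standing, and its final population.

Closure order: Juniper, Ironridge, Hollowpine, Cedarfen
Last habitat: Elkhorn with 55 animals

Round 1: Cedarfen=3 Elkhorn=7 Hollowpine=11 Ironridge=10 Juniper=24 → close Juniper (overflow 19)
  24÷4 = 6 each, +1 to first 0
Round 2: Cedarfen=9 Elkhorn=13 Hollowpine=17 Ironridge=16 → close Ironridge (overflow 10)
  16÷3 = 5 each, +1 to first 1
Round 3: Cedarfen=15 Elkhorn=18 Hollowpine=22 → close Hollowpine (overflow 12)
  22÷2 = 11 each, +1 to first 0
Round 4: Cedarfen=26 Elkhorn=29 → close Cedarfen (overflow 18)
  26÷1 = 26 each, +1 to first 0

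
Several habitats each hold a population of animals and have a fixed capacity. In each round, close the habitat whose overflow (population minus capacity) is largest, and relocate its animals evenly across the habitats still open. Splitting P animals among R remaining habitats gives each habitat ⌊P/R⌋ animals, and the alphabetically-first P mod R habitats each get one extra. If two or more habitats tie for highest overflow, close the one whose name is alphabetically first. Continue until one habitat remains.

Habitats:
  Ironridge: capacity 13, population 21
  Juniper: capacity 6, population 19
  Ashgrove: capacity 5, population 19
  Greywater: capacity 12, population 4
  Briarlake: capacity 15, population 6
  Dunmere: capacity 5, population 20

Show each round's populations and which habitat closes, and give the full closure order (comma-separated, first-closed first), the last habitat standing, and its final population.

Closure order: Dunmere, Ashgrove, Juniper, Ironridge, Briarlake
Last habitat: Greywater with 89 animals

Round 1: Ashgrove=19 Briarlake=6 Dunmere=20 Greywater=4 Ironridge=21 Juniper=19 → close Dunmere (overflow 15)
  20÷5 = 4 each, +1 to first 0
Round 2: Ashgrove=23 Briarlake=10 Greywater=8 Ironridge=25 Juniper=23 → close Ashgrove (overflow 18)
  23÷4 = 5 each, +1 to first 3
Round 3: Briarlake=16 Greywater=14 Ironridge=31 Juniper=28 → close Juniper (overflow 22)
  28÷3 = 9 each, +1 to first 1
Round 4: Briarlake=26 Greywater=23 Ironridge=40 → close Ironridge (overflow 27)
  40÷2 = 20 each, +1 to first 0
Round 5: Briarlake=46 Greywater=43 → close Briarlake (overflow 31)
  46÷1 = 46 each, +1 to first 0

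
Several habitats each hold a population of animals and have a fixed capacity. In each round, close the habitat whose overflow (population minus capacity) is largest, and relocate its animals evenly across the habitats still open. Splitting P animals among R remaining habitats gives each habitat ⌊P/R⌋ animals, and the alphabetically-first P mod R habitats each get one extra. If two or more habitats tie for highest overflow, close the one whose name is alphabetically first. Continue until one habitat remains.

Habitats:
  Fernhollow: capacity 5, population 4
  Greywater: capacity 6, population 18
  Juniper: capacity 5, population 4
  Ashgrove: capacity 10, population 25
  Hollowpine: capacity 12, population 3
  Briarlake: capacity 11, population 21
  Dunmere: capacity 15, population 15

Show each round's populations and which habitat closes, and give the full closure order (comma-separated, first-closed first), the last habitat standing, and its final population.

Closure order: Ashgrove, Greywater, Briarlake, Dunmere, Fernhollow, Juniper
Last habitat: Hollowpine with 90 animals

Round 1: Ashgrove=25 Briarlake=21 Dunmere=15 Fernhollow=4 Greywater=18 Hollowpine=3 Juniper=4 → close Ashgrove (overflow 15)
  25÷6 = 4 each, +1 to first 1
Round 2: Briarlake=26 Dunmere=19 Fernhollow=8 Greywater=22 Hollowpine=7 Juniper=8 → close Greywater (overflow 16)
  22÷5 = 4 each, +1 to first 2
Round 3: Briarlake=31 Dunmere=24 Fernhollow=12 Hollowpine=11 Juniper=12 → close Briarlake (overflow 20)
  31÷4 = 7 each, +1 to first 3
Round 4: Dunmere=32 Fernhollow=20 Hollowpine=19 Juniper=19 → close Dunmere (overflow 17)
  32÷3 = 10 each, +1 to first 2
Round 5: Fernhollow=31 Hollowpine=30 Juniper=29 → close Fernhollow (overflow 26)
  31÷2 = 15 each, +1 to first 1
Round 6: Hollowpine=46 Juniper=44 → close Juniper (overflow 39)
  44÷1 = 44 each, +1 to first 0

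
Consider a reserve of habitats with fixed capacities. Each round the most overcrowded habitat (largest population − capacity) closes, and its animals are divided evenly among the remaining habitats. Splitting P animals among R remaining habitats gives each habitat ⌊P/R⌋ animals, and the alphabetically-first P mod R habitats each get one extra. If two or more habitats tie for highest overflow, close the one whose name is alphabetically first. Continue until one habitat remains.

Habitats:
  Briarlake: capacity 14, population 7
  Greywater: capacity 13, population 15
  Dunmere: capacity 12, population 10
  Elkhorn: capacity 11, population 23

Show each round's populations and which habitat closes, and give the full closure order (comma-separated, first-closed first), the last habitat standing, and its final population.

Round 1: Briarlake=7 Dunmere=10 Elkhorn=23 Greywater=15 → close Elkhorn (overflow 12)
  23÷3 = 7 each, +1 to first 2
Round 2: Briarlake=15 Dunmere=18 Greywater=22 → close Greywater (overflow 9)
  22÷2 = 11 each, +1 to first 0
Round 3: Briarlake=26 Dunmere=29 → close Dunmere (overflow 17)
  29÷1 = 29 each, +1 to first 0

Closure order: Elkhorn, Greywater, Dunmere
Last habitat: Briarlake with 55 animals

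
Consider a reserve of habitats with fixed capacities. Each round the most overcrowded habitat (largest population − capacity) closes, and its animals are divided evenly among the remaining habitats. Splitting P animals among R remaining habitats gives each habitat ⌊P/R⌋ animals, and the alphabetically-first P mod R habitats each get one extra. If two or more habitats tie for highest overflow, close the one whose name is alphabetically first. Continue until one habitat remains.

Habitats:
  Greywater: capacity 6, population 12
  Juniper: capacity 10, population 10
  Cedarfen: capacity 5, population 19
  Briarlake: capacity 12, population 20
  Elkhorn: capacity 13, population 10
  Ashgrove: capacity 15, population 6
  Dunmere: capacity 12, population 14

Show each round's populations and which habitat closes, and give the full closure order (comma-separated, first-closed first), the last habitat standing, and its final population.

Closure order: Cedarfen, Briarlake, Greywater, Dunmere, Juniper, Elkhorn
Last habitat: Ashgrove with 91 animals

Round 1: Ashgrove=6 Briarlake=20 Cedarfen=19 Dunmere=14 Elkhorn=10 Greywater=12 Juniper=10 → close Cedarfen (overflow 14)
  19÷6 = 3 each, +1 to first 1
Round 2: Ashgrove=10 Briarlake=23 Dunmere=17 Elkhorn=13 Greywater=15 Juniper=13 → close Briarlake (overflow 11)
  23÷5 = 4 each, +1 to first 3
Round 3: Ashgrove=15 Dunmere=22 Elkhorn=18 Greywater=19 Juniper=17 → close Greywater (overflow 13)
  19÷4 = 4 each, +1 to first 3
Round 4: Ashgrove=20 Dunmere=27 Elkhorn=23 Juniper=21 → close Dunmere (overflow 15)
  27÷3 = 9 each, +1 to first 0
Round 5: Ashgrove=29 Elkhorn=32 Juniper=30 → close Juniper (overflow 20)
  30÷2 = 15 each, +1 to first 0
Round 6: Ashgrove=44 Elkhorn=47 → close Elkhorn (overflow 34)
  47÷1 = 47 each, +1 to first 0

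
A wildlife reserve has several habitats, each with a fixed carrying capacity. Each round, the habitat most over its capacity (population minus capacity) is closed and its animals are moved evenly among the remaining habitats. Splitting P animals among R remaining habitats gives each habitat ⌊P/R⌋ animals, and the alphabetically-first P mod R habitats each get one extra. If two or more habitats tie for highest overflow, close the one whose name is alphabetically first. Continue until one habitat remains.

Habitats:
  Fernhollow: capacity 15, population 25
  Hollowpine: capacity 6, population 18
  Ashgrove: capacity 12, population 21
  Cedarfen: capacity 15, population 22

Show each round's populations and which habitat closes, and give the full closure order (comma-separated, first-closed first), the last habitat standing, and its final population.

Closure order: Hollowpine, Fernhollow, Ashgrove
Last habitat: Cedarfen with 86 animals

Round 1: Ashgrove=21 Cedarfen=22 Fernhollow=25 Hollowpine=18 → close Hollowpine (overflow 12)
  18÷3 = 6 each, +1 to first 0
Round 2: Ashgrove=27 Cedarfen=28 Fernhollow=31 → close Fernhollow (overflow 16)
  31÷2 = 15 each, +1 to first 1
Round 3: Ashgrove=43 Cedarfen=43 → close Ashgrove (overflow 31)
  43÷1 = 43 each, +1 to first 0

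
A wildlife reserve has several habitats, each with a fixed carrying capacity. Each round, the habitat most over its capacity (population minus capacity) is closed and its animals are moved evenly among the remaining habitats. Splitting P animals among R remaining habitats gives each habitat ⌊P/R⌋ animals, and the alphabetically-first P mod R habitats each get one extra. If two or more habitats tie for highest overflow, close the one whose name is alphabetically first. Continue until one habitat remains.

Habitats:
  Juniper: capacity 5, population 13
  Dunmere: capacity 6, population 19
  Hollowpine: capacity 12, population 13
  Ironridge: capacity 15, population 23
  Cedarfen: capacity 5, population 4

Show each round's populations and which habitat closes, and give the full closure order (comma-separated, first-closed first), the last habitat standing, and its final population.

Closure order: Dunmere, Ironridge, Juniper, Hollowpine
Last habitat: Cedarfen with 72 animals

Round 1: Cedarfen=4 Dunmere=19 Hollowpine=13 Ironridge=23 Juniper=13 → close Dunmere (overflow 13)
  19÷4 = 4 each, +1 to first 3
Round 2: Cedarfen=9 Hollowpine=18 Ironridge=28 Juniper=17 → close Ironridge (overflow 13)
  28÷3 = 9 each, +1 to first 1
Round 3: Cedarfen=19 Hollowpine=27 Juniper=26 → close Juniper (overflow 21)
  26÷2 = 13 each, +1 to first 0
Round 4: Cedarfen=32 Hollowpine=40 → close Hollowpine (overflow 28)
  40÷1 = 40 each, +1 to first 0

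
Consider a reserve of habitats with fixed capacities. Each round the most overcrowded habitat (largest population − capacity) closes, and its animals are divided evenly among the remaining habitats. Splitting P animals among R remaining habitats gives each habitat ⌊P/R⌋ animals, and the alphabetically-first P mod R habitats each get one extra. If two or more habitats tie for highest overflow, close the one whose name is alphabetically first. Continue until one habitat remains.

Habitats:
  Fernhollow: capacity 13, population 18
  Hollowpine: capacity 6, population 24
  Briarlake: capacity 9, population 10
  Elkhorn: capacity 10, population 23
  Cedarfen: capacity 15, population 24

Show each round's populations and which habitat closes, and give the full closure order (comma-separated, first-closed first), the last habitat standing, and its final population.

Round 1: Briarlake=10 Cedarfen=24 Elkhorn=23 Fernhollow=18 Hollowpine=24 → close Hollowpine (overflow 18)
  24÷4 = 6 each, +1 to first 0
Round 2: Briarlake=16 Cedarfen=30 Elkhorn=29 Fernhollow=24 → close Elkhorn (overflow 19)
  29÷3 = 9 each, +1 to first 2
Round 3: Briarlake=26 Cedarfen=40 Fernhollow=33 → close Cedarfen (overflow 25)
  40÷2 = 20 each, +1 to first 0
Round 4: Briarlake=46 Fernhollow=53 → close Fernhollow (overflow 40)
  53÷1 = 53 each, +1 to first 0

Closure order: Hollowpine, Elkhorn, Cedarfen, Fernhollow
Last habitat: Briarlake with 99 animals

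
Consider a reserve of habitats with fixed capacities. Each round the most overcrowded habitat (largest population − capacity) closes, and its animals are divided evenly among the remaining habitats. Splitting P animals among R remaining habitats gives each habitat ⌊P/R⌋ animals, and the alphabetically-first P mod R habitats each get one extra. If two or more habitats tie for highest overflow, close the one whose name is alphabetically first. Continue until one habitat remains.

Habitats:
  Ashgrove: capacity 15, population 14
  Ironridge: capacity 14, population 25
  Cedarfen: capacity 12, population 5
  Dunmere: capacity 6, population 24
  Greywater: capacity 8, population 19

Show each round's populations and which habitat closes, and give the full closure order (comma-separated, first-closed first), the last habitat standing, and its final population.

Closure order: Dunmere, Greywater, Ironridge, Ashgrove
Last habitat: Cedarfen with 87 animals

Round 1: Ashgrove=14 Cedarfen=5 Dunmere=24 Greywater=19 Ironridge=25 → close Dunmere (overflow 18)
  24÷4 = 6 each, +1 to first 0
Round 2: Ashgrove=20 Cedarfen=11 Greywater=25 Ironridge=31 → close Greywater (overflow 17)
  25÷3 = 8 each, +1 to first 1
Round 3: Ashgrove=29 Cedarfen=19 Ironridge=39 → close Ironridge (overflow 25)
  39÷2 = 19 each, +1 to first 1
Round 4: Ashgrove=49 Cedarfen=38 → close Ashgrove (overflow 34)
  49÷1 = 49 each, +1 to first 0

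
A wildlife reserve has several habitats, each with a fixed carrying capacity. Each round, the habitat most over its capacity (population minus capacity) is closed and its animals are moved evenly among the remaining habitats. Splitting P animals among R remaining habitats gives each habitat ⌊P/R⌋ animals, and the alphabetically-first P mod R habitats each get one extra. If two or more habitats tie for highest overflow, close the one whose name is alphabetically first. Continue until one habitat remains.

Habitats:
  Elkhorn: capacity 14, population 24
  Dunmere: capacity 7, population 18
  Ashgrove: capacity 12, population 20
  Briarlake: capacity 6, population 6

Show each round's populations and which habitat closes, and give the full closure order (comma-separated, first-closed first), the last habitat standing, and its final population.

Round 1: Ashgrove=20 Briarlake=6 Dunmere=18 Elkhorn=24 → close Dunmere (overflow 11)
  18÷3 = 6 each, +1 to first 0
Round 2: Ashgrove=26 Briarlake=12 Elkhorn=30 → close Elkhorn (overflow 16)
  30÷2 = 15 each, +1 to first 0
Round 3: Ashgrove=41 Briarlake=27 → close Ashgrove (overflow 29)
  41÷1 = 41 each, +1 to first 0

Closure order: Dunmere, Elkhorn, Ashgrove
Last habitat: Briarlake with 68 animals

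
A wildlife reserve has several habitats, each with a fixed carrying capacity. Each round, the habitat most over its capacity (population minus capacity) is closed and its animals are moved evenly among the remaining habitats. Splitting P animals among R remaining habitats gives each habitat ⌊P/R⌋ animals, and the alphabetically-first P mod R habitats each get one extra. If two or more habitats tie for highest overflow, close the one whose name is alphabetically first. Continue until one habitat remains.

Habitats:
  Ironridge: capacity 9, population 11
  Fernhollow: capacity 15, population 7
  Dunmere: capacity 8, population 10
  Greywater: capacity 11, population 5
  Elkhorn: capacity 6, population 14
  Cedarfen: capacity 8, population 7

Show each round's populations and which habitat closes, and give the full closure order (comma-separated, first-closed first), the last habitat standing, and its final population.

Closure order: Elkhorn, Dunmere, Ironridge, Cedarfen, Greywater
Last habitat: Fernhollow with 54 animals

Round 1: Cedarfen=7 Dunmere=10 Elkhorn=14 Fernhollow=7 Greywater=5 Ironridge=11 → close Elkhorn (overflow 8)
  14÷5 = 2 each, +1 to first 4
Round 2: Cedarfen=10 Dunmere=13 Fernhollow=10 Greywater=8 Ironridge=13 → close Dunmere (overflow 5)
  13÷4 = 3 each, +1 to first 1
Round 3: Cedarfen=14 Fernhollow=13 Greywater=11 Ironridge=16 → close Ironridge (overflow 7)
  16÷3 = 5 each, +1 to first 1
Round 4: Cedarfen=20 Fernhollow=18 Greywater=16 → close Cedarfen (overflow 12)
  20÷2 = 10 each, +1 to first 0
Round 5: Fernhollow=28 Greywater=26 → close Greywater (overflow 15)
  26÷1 = 26 each, +1 to first 0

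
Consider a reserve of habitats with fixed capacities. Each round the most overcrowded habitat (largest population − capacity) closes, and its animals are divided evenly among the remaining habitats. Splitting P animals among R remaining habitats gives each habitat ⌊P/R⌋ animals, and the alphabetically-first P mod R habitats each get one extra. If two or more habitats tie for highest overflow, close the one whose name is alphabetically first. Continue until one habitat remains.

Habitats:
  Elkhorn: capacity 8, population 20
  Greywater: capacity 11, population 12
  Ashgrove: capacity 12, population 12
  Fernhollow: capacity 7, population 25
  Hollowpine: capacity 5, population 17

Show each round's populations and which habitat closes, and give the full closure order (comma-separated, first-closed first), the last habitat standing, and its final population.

Round 1: Ashgrove=12 Elkhorn=20 Fernhollow=25 Greywater=12 Hollowpine=17 → close Fernhollow (overflow 18)
  25÷4 = 6 each, +1 to first 1
Round 2: Ashgrove=19 Elkhorn=26 Greywater=18 Hollowpine=23 → close Elkhorn (overflow 18)
  26÷3 = 8 each, +1 to first 2
Round 3: Ashgrove=28 Greywater=27 Hollowpine=31 → close Hollowpine (overflow 26)
  31÷2 = 15 each, +1 to first 1
Round 4: Ashgrove=44 Greywater=42 → close Ashgrove (overflow 32)
  44÷1 = 44 each, +1 to first 0

Closure order: Fernhollow, Elkhorn, Hollowpine, Ashgrove
Last habitat: Greywater with 86 animals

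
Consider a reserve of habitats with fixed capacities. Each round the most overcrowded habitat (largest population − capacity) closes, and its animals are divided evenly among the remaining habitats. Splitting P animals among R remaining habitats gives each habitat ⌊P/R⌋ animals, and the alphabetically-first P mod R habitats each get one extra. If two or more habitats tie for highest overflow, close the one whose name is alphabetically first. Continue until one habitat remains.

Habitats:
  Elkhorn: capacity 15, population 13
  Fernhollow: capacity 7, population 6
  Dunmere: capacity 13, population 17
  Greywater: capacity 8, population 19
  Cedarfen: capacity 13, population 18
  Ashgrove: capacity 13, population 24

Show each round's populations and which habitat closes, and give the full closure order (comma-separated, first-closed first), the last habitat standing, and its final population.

Closure order: Ashgrove, Greywater, Cedarfen, Dunmere, Elkhorn
Last habitat: Fernhollow with 97 animals

Round 1: Ashgrove=24 Cedarfen=18 Dunmere=17 Elkhorn=13 Fernhollow=6 Greywater=19 → close Ashgrove (overflow 11)
  24÷5 = 4 each, +1 to first 4
Round 2: Cedarfen=23 Dunmere=22 Elkhorn=18 Fernhollow=11 Greywater=23 → close Greywater (overflow 15)
  23÷4 = 5 each, +1 to first 3
Round 3: Cedarfen=29 Dunmere=28 Elkhorn=24 Fernhollow=16 → close Cedarfen (overflow 16)
  29÷3 = 9 each, +1 to first 2
Round 4: Dunmere=38 Elkhorn=34 Fernhollow=25 → close Dunmere (overflow 25)
  38÷2 = 19 each, +1 to first 0
Round 5: Elkhorn=53 Fernhollow=44 → close Elkhorn (overflow 38)
  53÷1 = 53 each, +1 to first 0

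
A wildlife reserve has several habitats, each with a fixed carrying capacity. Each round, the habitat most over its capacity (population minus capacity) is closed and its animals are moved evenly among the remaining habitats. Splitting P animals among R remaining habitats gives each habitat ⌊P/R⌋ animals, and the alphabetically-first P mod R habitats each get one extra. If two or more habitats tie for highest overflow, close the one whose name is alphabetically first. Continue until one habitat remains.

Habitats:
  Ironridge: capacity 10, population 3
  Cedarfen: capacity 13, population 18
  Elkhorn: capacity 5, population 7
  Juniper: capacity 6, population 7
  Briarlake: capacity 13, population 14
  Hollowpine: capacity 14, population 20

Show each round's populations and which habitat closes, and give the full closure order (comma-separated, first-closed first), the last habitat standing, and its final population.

Round 1: Briarlake=14 Cedarfen=18 Elkhorn=7 Hollowpine=20 Ironridge=3 Juniper=7 → close Hollowpine (overflow 6)
  20÷5 = 4 each, +1 to first 0
Round 2: Briarlake=18 Cedarfen=22 Elkhorn=11 Ironridge=7 Juniper=11 → close Cedarfen (overflow 9)
  22÷4 = 5 each, +1 to first 2
Round 3: Briarlake=24 Elkhorn=17 Ironridge=12 Juniper=16 → close Elkhorn (overflow 12)
  17÷3 = 5 each, +1 to first 2
Round 4: Briarlake=30 Ironridge=18 Juniper=21 → close Briarlake (overflow 17)
  30÷2 = 15 each, +1 to first 0
Round 5: Ironridge=33 Juniper=36 → close Juniper (overflow 30)
  36÷1 = 36 each, +1 to first 0

Closure order: Hollowpine, Cedarfen, Elkhorn, Briarlake, Juniper
Last habitat: Ironridge with 69 animals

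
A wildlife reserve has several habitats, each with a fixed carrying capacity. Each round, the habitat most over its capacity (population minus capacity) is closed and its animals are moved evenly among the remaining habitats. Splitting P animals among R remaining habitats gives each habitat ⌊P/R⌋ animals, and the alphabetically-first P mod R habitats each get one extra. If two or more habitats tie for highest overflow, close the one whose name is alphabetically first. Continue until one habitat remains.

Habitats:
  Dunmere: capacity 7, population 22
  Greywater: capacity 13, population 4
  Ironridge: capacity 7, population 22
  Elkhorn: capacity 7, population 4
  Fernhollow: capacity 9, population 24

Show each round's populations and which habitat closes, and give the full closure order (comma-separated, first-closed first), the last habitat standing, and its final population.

Closure order: Dunmere, Fernhollow, Ironridge, Elkhorn
Last habitat: Greywater with 76 animals

Round 1: Dunmere=22 Elkhorn=4 Fernhollow=24 Greywater=4 Ironridge=22 → close Dunmere (overflow 15)
  22÷4 = 5 each, +1 to first 2
Round 2: Elkhorn=10 Fernhollow=30 Greywater=9 Ironridge=27 → close Fernhollow (overflow 21)
  30÷3 = 10 each, +1 to first 0
Round 3: Elkhorn=20 Greywater=19 Ironridge=37 → close Ironridge (overflow 30)
  37÷2 = 18 each, +1 to first 1
Round 4: Elkhorn=39 Greywater=37 → close Elkhorn (overflow 32)
  39÷1 = 39 each, +1 to first 0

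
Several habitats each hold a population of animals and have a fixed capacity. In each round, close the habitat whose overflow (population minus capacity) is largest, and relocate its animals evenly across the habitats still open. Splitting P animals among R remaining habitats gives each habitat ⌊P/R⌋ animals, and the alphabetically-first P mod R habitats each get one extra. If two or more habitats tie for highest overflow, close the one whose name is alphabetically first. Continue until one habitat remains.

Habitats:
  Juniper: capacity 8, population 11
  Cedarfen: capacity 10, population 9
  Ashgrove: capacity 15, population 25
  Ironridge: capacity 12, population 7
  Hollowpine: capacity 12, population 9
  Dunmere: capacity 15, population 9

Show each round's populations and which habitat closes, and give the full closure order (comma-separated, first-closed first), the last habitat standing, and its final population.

Closure order: Ashgrove, Juniper, Cedarfen, Hollowpine, Ironridge
Last habitat: Dunmere with 70 animals

Round 1: Ashgrove=25 Cedarfen=9 Dunmere=9 Hollowpine=9 Ironridge=7 Juniper=11 → close Ashgrove (overflow 10)
  25÷5 = 5 each, +1 to first 0
Round 2: Cedarfen=14 Dunmere=14 Hollowpine=14 Ironridge=12 Juniper=16 → close Juniper (overflow 8)
  16÷4 = 4 each, +1 to first 0
Round 3: Cedarfen=18 Dunmere=18 Hollowpine=18 Ironridge=16 → close Cedarfen (overflow 8)
  18÷3 = 6 each, +1 to first 0
Round 4: Dunmere=24 Hollowpine=24 Ironridge=22 → close Hollowpine (overflow 12)
  24÷2 = 12 each, +1 to first 0
Round 5: Dunmere=36 Ironridge=34 → close Ironridge (overflow 22)
  34÷1 = 34 each, +1 to first 0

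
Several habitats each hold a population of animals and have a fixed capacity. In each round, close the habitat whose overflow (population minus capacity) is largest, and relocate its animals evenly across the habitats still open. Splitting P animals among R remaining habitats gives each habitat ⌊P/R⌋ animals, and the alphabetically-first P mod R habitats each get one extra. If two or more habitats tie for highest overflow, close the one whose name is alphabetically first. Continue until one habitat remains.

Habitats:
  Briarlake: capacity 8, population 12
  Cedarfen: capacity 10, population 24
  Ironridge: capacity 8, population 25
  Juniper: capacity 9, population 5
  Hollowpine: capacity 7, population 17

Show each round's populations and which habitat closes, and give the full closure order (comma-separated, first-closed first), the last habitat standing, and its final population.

Round 1: Briarlake=12 Cedarfen=24 Hollowpine=17 Ironridge=25 Juniper=5 → close Ironridge (overflow 17)
  25÷4 = 6 each, +1 to first 1
Round 2: Briarlake=19 Cedarfen=30 Hollowpine=23 Juniper=11 → close Cedarfen (overflow 20)
  30÷3 = 10 each, +1 to first 0
Round 3: Briarlake=29 Hollowpine=33 Juniper=21 → close Hollowpine (overflow 26)
  33÷2 = 16 each, +1 to first 1
Round 4: Briarlake=46 Juniper=37 → close Briarlake (overflow 38)
  46÷1 = 46 each, +1 to first 0

Closure order: Ironridge, Cedarfen, Hollowpine, Briarlake
Last habitat: Juniper with 83 animals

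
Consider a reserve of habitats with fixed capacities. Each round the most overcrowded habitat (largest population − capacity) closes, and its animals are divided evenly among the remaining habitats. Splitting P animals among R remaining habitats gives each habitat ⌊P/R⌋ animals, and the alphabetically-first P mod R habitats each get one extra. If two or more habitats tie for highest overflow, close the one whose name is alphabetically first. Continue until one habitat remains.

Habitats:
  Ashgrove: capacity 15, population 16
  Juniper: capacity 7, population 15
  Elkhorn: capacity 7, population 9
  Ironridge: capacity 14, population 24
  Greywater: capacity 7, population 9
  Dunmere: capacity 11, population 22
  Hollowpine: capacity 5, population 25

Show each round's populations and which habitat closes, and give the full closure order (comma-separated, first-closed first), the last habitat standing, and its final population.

Round 1: Ashgrove=16 Dunmere=22 Elkhorn=9 Greywater=9 Hollowpine=25 Ironridge=24 Juniper=15 → close Hollowpine (overflow 20)
  25÷6 = 4 each, +1 to first 1
Round 2: Ashgrove=21 Dunmere=26 Elkhorn=13 Greywater=13 Ironridge=28 Juniper=19 → close Dunmere (overflow 15)
  26÷5 = 5 each, +1 to first 1
Round 3: Ashgrove=27 Elkhorn=18 Greywater=18 Ironridge=33 Juniper=24 → close Ironridge (overflow 19)
  33÷4 = 8 each, +1 to first 1
Round 4: Ashgrove=36 Elkhorn=26 Greywater=26 Juniper=32 → close Juniper (overflow 25)
  32÷3 = 10 each, +1 to first 2
Round 5: Ashgrove=47 Elkhorn=37 Greywater=36 → close Ashgrove (overflow 32)
  47÷2 = 23 each, +1 to first 1
Round 6: Elkhorn=61 Greywater=59 → close Elkhorn (overflow 54)
  61÷1 = 61 each, +1 to first 0

Closure order: Hollowpine, Dunmere, Ironridge, Juniper, Ashgrove, Elkhorn
Last habitat: Greywater with 120 animals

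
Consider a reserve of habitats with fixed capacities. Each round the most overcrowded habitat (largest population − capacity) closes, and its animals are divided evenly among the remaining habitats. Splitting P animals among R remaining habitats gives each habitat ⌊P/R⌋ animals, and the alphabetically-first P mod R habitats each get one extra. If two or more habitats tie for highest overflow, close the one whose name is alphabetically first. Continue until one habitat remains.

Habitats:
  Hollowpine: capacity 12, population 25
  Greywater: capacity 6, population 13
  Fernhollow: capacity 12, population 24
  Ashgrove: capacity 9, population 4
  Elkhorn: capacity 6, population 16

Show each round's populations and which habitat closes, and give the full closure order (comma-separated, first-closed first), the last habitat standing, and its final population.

Round 1: Ashgrove=4 Elkhorn=16 Fernhollow=24 Greywater=13 Hollowpine=25 → close Hollowpine (overflow 13)
  25÷4 = 6 each, +1 to first 1
Round 2: Ashgrove=11 Elkhorn=22 Fernhollow=30 Greywater=19 → close Fernhollow (overflow 18)
  30÷3 = 10 each, +1 to first 0
Round 3: Ashgrove=21 Elkhorn=32 Greywater=29 → close Elkhorn (overflow 26)
  32÷2 = 16 each, +1 to first 0
Round 4: Ashgrove=37 Greywater=45 → close Greywater (overflow 39)
  45÷1 = 45 each, +1 to first 0

Closure order: Hollowpine, Fernhollow, Elkhorn, Greywater
Last habitat: Ashgrove with 82 animals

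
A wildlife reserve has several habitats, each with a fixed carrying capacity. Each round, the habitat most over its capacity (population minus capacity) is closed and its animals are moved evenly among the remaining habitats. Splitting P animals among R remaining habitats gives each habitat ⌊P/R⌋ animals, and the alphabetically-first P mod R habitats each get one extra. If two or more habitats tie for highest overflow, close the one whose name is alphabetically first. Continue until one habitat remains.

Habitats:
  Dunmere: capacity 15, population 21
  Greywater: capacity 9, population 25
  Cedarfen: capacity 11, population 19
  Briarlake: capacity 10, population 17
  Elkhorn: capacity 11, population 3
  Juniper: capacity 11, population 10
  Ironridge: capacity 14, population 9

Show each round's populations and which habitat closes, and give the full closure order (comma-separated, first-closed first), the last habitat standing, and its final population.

Round 1: Briarlake=17 Cedarfen=19 Dunmere=21 Elkhorn=3 Greywater=25 Ironridge=9 Juniper=10 → close Greywater (overflow 16)
  25÷6 = 4 each, +1 to first 1
Round 2: Briarlake=22 Cedarfen=23 Dunmere=25 Elkhorn=7 Ironridge=13 Juniper=14 → close Briarlake (overflow 12)
  22÷5 = 4 each, +1 to first 2
Round 3: Cedarfen=28 Dunmere=30 Elkhorn=11 Ironridge=17 Juniper=18 → close Cedarfen (overflow 17)
  28÷4 = 7 each, +1 to first 0
Round 4: Dunmere=37 Elkhorn=18 Ironridge=24 Juniper=25 → close Dunmere (overflow 22)
  37÷3 = 12 each, +1 to first 1
Round 5: Elkhorn=31 Ironridge=36 Juniper=37 → close Juniper (overflow 26)
  37÷2 = 18 each, +1 to first 1
Round 6: Elkhorn=50 Ironridge=54 → close Ironridge (overflow 40)
  54÷1 = 54 each, +1 to first 0

Closure order: Greywater, Briarlake, Cedarfen, Dunmere, Juniper, Ironridge
Last habitat: Elkhorn with 104 animals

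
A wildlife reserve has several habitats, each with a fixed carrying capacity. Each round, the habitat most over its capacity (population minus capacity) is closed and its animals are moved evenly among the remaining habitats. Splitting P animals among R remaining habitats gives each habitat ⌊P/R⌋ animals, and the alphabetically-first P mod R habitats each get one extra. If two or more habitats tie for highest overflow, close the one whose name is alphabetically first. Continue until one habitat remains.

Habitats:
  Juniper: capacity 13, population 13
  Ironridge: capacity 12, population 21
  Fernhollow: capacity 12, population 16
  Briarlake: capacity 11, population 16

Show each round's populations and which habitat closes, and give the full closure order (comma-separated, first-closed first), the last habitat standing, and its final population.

Round 1: Briarlake=16 Fernhollow=16 Ironridge=21 Juniper=13 → close Ironridge (overflow 9)
  21÷3 = 7 each, +1 to first 0
Round 2: Briarlake=23 Fernhollow=23 Juniper=20 → close Briarlake (overflow 12)
  23÷2 = 11 each, +1 to first 1
Round 3: Fernhollow=35 Juniper=31 → close Fernhollow (overflow 23)
  35÷1 = 35 each, +1 to first 0

Closure order: Ironridge, Briarlake, Fernhollow
Last habitat: Juniper with 66 animals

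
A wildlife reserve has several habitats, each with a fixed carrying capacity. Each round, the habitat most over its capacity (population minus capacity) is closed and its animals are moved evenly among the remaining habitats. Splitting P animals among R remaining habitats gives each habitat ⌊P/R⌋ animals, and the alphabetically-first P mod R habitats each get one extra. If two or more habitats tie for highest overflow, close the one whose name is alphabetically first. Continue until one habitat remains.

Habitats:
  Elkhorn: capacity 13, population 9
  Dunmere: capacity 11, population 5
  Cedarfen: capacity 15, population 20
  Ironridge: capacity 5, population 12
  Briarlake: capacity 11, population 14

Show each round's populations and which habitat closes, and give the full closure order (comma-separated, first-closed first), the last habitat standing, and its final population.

Closure order: Ironridge, Cedarfen, Briarlake, Dunmere
Last habitat: Elkhorn with 60 animals

Round 1: Briarlake=14 Cedarfen=20 Dunmere=5 Elkhorn=9 Ironridge=12 → close Ironridge (overflow 7)
  12÷4 = 3 each, +1 to first 0
Round 2: Briarlake=17 Cedarfen=23 Dunmere=8 Elkhorn=12 → close Cedarfen (overflow 8)
  23÷3 = 7 each, +1 to first 2
Round 3: Briarlake=25 Dunmere=16 Elkhorn=19 → close Briarlake (overflow 14)
  25÷2 = 12 each, +1 to first 1
Round 4: Dunmere=29 Elkhorn=31 → close Dunmere (overflow 18)
  29÷1 = 29 each, +1 to first 0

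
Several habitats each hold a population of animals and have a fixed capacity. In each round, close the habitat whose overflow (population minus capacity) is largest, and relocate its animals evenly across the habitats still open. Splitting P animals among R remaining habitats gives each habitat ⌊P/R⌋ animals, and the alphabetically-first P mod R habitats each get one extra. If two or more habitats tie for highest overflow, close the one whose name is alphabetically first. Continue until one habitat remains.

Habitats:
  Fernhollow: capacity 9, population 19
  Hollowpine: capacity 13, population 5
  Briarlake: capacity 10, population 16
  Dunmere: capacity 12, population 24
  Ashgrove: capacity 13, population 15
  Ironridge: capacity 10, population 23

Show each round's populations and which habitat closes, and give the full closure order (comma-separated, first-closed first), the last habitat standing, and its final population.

Closure order: Ironridge, Dunmere, Fernhollow, Briarlake, Ashgrove
Last habitat: Hollowpine with 102 animals

Round 1: Ashgrove=15 Briarlake=16 Dunmere=24 Fernhollow=19 Hollowpine=5 Ironridge=23 → close Ironridge (overflow 13)
  23÷5 = 4 each, +1 to first 3
Round 2: Ashgrove=20 Briarlake=21 Dunmere=29 Fernhollow=23 Hollowpine=9 → close Dunmere (overflow 17)
  29÷4 = 7 each, +1 to first 1
Round 3: Ashgrove=28 Briarlake=28 Fernhollow=30 Hollowpine=16 → close Fernhollow (overflow 21)
  30÷3 = 10 each, +1 to first 0
Round 4: Ashgrove=38 Briarlake=38 Hollowpine=26 → close Briarlake (overflow 28)
  38÷2 = 19 each, +1 to first 0
Round 5: Ashgrove=57 Hollowpine=45 → close Ashgrove (overflow 44)
  57÷1 = 57 each, +1 to first 0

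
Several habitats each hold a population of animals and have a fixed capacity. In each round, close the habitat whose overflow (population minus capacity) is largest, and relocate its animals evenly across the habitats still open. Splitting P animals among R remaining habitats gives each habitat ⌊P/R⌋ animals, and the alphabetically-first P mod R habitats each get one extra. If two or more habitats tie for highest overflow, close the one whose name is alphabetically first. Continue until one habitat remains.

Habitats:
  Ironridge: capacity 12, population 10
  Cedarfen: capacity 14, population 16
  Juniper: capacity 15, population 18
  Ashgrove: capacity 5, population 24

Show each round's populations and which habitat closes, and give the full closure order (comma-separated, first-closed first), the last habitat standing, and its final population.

Closure order: Ashgrove, Juniper, Cedarfen
Last habitat: Ironridge with 68 animals

Round 1: Ashgrove=24 Cedarfen=16 Ironridge=10 Juniper=18 → close Ashgrove (overflow 19)
  24÷3 = 8 each, +1 to first 0
Round 2: Cedarfen=24 Ironridge=18 Juniper=26 → close Juniper (overflow 11)
  26÷2 = 13 each, +1 to first 0
Round 3: Cedarfen=37 Ironridge=31 → close Cedarfen (overflow 23)
  37÷1 = 37 each, +1 to first 0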